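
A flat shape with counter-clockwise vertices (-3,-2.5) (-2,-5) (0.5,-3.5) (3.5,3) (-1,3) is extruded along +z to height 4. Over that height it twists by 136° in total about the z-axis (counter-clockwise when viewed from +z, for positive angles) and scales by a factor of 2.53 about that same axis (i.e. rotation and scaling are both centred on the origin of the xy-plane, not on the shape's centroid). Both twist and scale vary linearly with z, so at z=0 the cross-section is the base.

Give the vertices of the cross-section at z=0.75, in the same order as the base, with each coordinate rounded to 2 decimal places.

t = z/height = 0.75/4 = 0.1875
s = 1 + (scale-1)·z/height = 1 + (2.53-1)·0.75/4 = 1.286875
θ = twist·z/height = 136°·0.75/4 = 25.5000° = 0.445059 rad
cos θ = 0.902585, sin θ = 0.430511 (intermediates below are computed at full precision and shown rounded to 5 d.p.)
v1: (-3,-2.5) → rotate → (-1.63148,-3.54800) → ×s → (-2.09951,-4.56583) → (-2.10,-4.57)
v2: (-2,-5) → rotate → (0.34738,-5.37395) → ×s → (0.44704,-6.91560) → (0.45,-6.92)
v3: (0.5,-3.5) → rotate → (1.95808,-2.94379) → ×s → (2.51981,-3.78829) → (2.52,-3.79)
v4: (3.5,3) → rotate → (1.86752,4.21454) → ×s → (2.40326,5.42359) → (2.40,5.42)
v5: (-1,3) → rotate → (-2.19412,2.27724) → ×s → (-2.82356,2.93053) → (-2.82,2.93)

Cross-section at z=0.75: (-2.10,-4.57) (0.45,-6.92) (2.52,-3.79) (2.40,5.42) (-2.82,2.93)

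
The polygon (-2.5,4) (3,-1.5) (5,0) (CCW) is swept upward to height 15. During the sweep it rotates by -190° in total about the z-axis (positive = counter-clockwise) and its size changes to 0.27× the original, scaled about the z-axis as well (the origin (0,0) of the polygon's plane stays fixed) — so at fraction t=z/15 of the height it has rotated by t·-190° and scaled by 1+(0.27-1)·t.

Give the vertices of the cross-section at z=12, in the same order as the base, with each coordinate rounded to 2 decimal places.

t = z/height = 12/15 = 0.8
s = 1 + (scale-1)·z/height = 1 + (0.27-1)·12/15 = 0.416000
θ = twist·z/height = -190°·12/15 = -152.0000° = -2.652900 rad
cos θ = -0.882948, sin θ = -0.469472 (intermediates below are computed at full precision and shown rounded to 5 d.p.)
v1: (-2.5,4) → rotate → (4.08526,-2.35811) → ×s → (1.69947,-0.98097) → (1.70,-0.98)
v2: (3,-1.5) → rotate → (-3.35305,-0.08399) → ×s → (-1.39487,-0.03494) → (-1.39,-0.03)
v3: (5,0) → rotate → (-4.41474,-2.34736) → ×s → (-1.83653,-0.97650) → (-1.84,-0.98)

Cross-section at z=12: (1.70,-0.98) (-1.39,-0.03) (-1.84,-0.98)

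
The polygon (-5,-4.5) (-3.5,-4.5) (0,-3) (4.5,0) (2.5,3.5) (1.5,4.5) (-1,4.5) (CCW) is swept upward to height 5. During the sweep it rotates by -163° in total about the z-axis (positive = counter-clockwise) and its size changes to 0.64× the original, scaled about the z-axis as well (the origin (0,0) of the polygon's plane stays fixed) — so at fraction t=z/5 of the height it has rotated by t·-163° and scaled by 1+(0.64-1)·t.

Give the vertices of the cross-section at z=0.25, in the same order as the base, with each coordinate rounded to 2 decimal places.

t = z/height = 0.25/5 = 0.05
s = 1 + (scale-1)·z/height = 1 + (0.64-1)·0.25/5 = 0.982000
θ = twist·z/height = -163°·0.25/5 = -8.1500° = -0.142244 rad
cos θ = 0.989900, sin θ = -0.141765 (intermediates below are computed at full precision and shown rounded to 5 d.p.)
v1: (-5,-4.5) → rotate → (-5.58744,-3.74573) → ×s → (-5.48687,-3.67830) → (-5.49,-3.68)
v2: (-3.5,-4.5) → rotate → (-4.10259,-3.95837) → ×s → (-4.02875,-3.88712) → (-4.03,-3.89)
v3: (0,-3) → rotate → (-0.42530,-2.96970) → ×s → (-0.41764,-2.91625) → (-0.42,-2.92)
v4: (4.5,0) → rotate → (4.45455,-0.63794) → ×s → (4.37437,-0.62646) → (4.37,-0.63)
v5: (2.5,3.5) → rotate → (2.97093,3.11024) → ×s → (2.91745,3.05425) → (2.92,3.05)
v6: (1.5,4.5) → rotate → (2.12279,4.24190) → ×s → (2.08458,4.16555) → (2.08,4.17)
v7: (-1,4.5) → rotate → (-0.35196,4.59632) → ×s → (-0.34562,4.51358) → (-0.35,4.51)

Cross-section at z=0.25: (-5.49,-3.68) (-4.03,-3.89) (-0.42,-2.92) (4.37,-0.63) (2.92,3.05) (2.08,4.17) (-0.35,4.51)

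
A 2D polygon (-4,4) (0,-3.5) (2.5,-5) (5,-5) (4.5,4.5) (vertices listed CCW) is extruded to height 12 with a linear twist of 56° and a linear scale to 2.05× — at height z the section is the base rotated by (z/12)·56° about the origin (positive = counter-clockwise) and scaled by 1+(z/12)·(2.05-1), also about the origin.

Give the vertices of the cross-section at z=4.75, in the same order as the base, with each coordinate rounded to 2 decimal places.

Cross-section at z=4.75: (-7.38,3.11) (1.87,-4.59) (5.95,-5.22) (9.23,-3.88) (3.50,8.30)

t = z/height = 4.75/12 = 0.395833
s = 1 + (scale-1)·z/height = 1 + (2.05-1)·4.75/12 = 1.415625
θ = twist·z/height = 56°·4.75/12 = 22.1667° = 0.386881 rad
cos θ = 0.926090, sin θ = 0.377302 (intermediates below are computed at full precision and shown rounded to 5 d.p.)
v1: (-4,4) → rotate → (-5.21357,2.19515) → ×s → (-7.38046,3.10751) → (-7.38,3.11)
v2: (0,-3.5) → rotate → (1.32056,-3.24132) → ×s → (1.86941,-4.58849) → (1.87,-4.59)
v3: (2.5,-5) → rotate → (4.20174,-3.68720) → ×s → (5.94808,-5.21969) → (5.95,-5.22)
v4: (5,-5) → rotate → (6.51696,-2.74394) → ×s → (9.22557,-3.88439) → (9.23,-3.88)
v5: (4.5,4.5) → rotate → (2.46955,5.86527) → ×s → (3.49595,8.30302) → (3.50,8.30)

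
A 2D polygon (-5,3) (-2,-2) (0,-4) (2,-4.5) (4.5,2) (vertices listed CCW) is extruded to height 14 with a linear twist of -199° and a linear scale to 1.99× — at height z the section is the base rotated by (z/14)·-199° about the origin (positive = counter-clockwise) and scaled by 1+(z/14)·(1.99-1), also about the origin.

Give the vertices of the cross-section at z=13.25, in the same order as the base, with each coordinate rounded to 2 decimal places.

Cross-section at z=13.25: (8.74,-7.15) (4.39,3.27) (1.12,7.67) (-2.57,9.19) (-9.19,-2.57)

t = z/height = 13.25/14 = 0.946429
s = 1 + (scale-1)·z/height = 1 + (1.99-1)·13.25/14 = 1.936964
θ = twist·z/height = -199°·13.25/14 = -188.3393° = -3.287141 rad
cos θ = -0.989427, sin θ = 0.145035 (intermediates below are computed at full precision and shown rounded to 5 d.p.)
v1: (-5,3) → rotate → (4.51203,-3.69345) → ×s → (8.73964,-7.15409) → (8.74,-7.15)
v2: (-2,-2) → rotate → (2.26892,1.68878) → ×s → (4.39482,3.27111) → (4.39,3.27)
v3: (0,-4) → rotate → (0.58014,3.95771) → ×s → (1.12371,7.66594) → (1.12,7.67)
v4: (2,-4.5) → rotate → (-1.32620,4.74249) → ×s → (-2.56880,9.18603) → (-2.57,9.19)
v5: (4.5,2) → rotate → (-4.74249,-1.32620) → ×s → (-9.18603,-2.56880) → (-9.19,-2.57)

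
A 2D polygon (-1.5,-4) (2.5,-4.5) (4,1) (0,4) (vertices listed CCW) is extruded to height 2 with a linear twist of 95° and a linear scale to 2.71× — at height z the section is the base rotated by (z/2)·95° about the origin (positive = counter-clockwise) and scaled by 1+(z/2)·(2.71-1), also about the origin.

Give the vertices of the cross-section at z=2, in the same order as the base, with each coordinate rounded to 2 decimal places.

t = z/height = 2/2 = 1
s = 1 + (scale-1)·z/height = 1 + (2.71-1)·2/2 = 2.710000
θ = twist·z/height = 95°·2/2 = 95.0000° = 1.658063 rad
cos θ = -0.087156, sin θ = 0.996195 (intermediates below are computed at full precision and shown rounded to 5 d.p.)
v1: (-1.5,-4) → rotate → (4.11551,-1.14567) → ×s → (11.15304,-3.10476) → (11.15,-3.10)
v2: (2.5,-4.5) → rotate → (4.26499,2.88269) → ×s → (11.55811,7.81208) → (11.56,7.81)
v3: (4,1) → rotate → (-1.34482,3.89762) → ×s → (-3.64446,10.56256) → (-3.64,10.56)
v4: (0,4) → rotate → (-3.98478,-0.34862) → ×s → (-10.79875,-0.94477) → (-10.80,-0.94)

Cross-section at z=2: (11.15,-3.10) (11.56,7.81) (-3.64,10.56) (-10.80,-0.94)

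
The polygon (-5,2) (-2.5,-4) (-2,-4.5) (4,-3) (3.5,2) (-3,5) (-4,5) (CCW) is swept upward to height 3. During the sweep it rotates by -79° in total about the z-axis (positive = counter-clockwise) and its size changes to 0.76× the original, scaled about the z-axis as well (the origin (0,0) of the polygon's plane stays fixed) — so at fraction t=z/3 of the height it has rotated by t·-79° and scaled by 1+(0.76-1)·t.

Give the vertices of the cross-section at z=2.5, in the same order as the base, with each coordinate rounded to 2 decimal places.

Cross-section at z=2.5: (-0.18,4.30) (-3.74,0.51) (-3.94,-0.01) (-0.88,-3.90) (2.61,-1.90) (2.67,3.83) (2.34,4.56)

t = z/height = 2.5/3 = 0.833333
s = 1 + (scale-1)·z/height = 1 + (0.76-1)·2.5/3 = 0.800000
θ = twist·z/height = -79°·2.5/3 = -65.8333° = -1.149008 rad
cos θ = 0.409392, sin θ = -0.912358 (intermediates below are computed at full precision and shown rounded to 5 d.p.)
v1: (-5,2) → rotate → (-0.22224,5.38058) → ×s → (-0.17780,4.30446) → (-0.18,4.30)
v2: (-2.5,-4) → rotate → (-4.67291,0.64333) → ×s → (-3.73833,0.51466) → (-3.74,0.51)
v3: (-2,-4.5) → rotate → (-4.92440,-0.01755) → ×s → (-3.93952,-0.01404) → (-3.94,-0.01)
v4: (4,-3) → rotate → (-1.09951,-4.87761) → ×s → (-0.87960,-3.90209) → (-0.88,-3.90)
v5: (3.5,2) → rotate → (3.25759,-2.37447) → ×s → (2.60607,-1.89958) → (2.61,-1.90)
v6: (-3,5) → rotate → (3.33362,4.78404) → ×s → (2.66689,3.82723) → (2.67,3.83)
v7: (-4,5) → rotate → (2.92422,5.69640) → ×s → (2.33938,4.55712) → (2.34,4.56)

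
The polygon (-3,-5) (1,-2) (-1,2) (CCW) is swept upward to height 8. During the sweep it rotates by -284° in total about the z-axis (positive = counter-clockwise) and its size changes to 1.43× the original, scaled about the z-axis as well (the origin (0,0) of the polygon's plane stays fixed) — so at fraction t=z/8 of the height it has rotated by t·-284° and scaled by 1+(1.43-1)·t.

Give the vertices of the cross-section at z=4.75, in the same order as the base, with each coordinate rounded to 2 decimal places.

Cross-section at z=4.75: (2.45,6.90) (-1.73,2.21) (1.73,-2.21)

t = z/height = 4.75/8 = 0.59375
s = 1 + (scale-1)·z/height = 1 + (1.43-1)·4.75/8 = 1.255313
θ = twist·z/height = -284°·4.75/8 = -168.6250° = -2.943061 rad
cos θ = -0.980357, sin θ = -0.197230 (intermediates below are computed at full precision and shown rounded to 5 d.p.)
v1: (-3,-5) → rotate → (1.95492,5.49348) → ×s → (2.45404,6.89603) → (2.45,6.90)
v2: (1,-2) → rotate → (-1.37482,1.76349) → ×s → (-1.72582,2.21372) → (-1.73,2.21)
v3: (-1,2) → rotate → (1.37482,-1.76349) → ×s → (1.72582,-2.21372) → (1.73,-2.21)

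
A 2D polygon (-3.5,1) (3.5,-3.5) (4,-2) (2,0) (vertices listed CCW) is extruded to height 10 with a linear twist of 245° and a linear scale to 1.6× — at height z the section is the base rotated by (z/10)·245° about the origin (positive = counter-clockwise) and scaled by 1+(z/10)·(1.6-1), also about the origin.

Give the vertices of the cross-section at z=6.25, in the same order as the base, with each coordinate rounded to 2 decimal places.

Cross-section at z=6.25: (3.67,-3.40) (-2.12,6.47) (-3.66,4.94) (-2.45,1.24)

t = z/height = 6.25/10 = 0.625
s = 1 + (scale-1)·z/height = 1 + (1.6-1)·6.25/10 = 1.375000
θ = twist·z/height = 245°·6.25/10 = 153.1250° = 2.672535 rad
cos θ = -0.891995, sin θ = 0.452046 (intermediates below are computed at full precision and shown rounded to 5 d.p.)
v1: (-3.5,1) → rotate → (2.66994,-2.47415) → ×s → (3.67116,-3.40196) → (3.67,-3.40)
v2: (3.5,-3.5) → rotate → (-1.53982,4.70414) → ×s → (-2.11726,6.46819) → (-2.12,6.47)
v3: (4,-2) → rotate → (-2.66389,3.59217) → ×s → (-3.66285,4.93924) → (-3.66,4.94)
v4: (2,0) → rotate → (-1.78399,0.90409) → ×s → (-2.45299,1.24313) → (-2.45,1.24)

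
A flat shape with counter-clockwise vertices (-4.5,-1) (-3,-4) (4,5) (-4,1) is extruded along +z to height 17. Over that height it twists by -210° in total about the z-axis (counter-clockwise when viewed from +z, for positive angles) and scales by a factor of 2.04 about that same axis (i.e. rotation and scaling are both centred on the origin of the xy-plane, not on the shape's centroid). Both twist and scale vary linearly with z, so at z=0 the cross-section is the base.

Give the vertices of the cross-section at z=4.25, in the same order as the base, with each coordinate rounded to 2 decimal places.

Cross-section at z=4.25: (-4.45,3.73) (-6.30,-0.07) (8.07,-0.16) (-2.07,4.77)

t = z/height = 4.25/17 = 0.25
s = 1 + (scale-1)·z/height = 1 + (2.04-1)·4.25/17 = 1.260000
θ = twist·z/height = -210°·4.25/17 = -52.5000° = -0.916298 rad
cos θ = 0.608761, sin θ = -0.793353 (intermediates below are computed at full precision and shown rounded to 5 d.p.)
v1: (-4.5,-1) → rotate → (-3.53278,2.96133) → ×s → (-4.45130,3.73127) → (-4.45,3.73)
v2: (-3,-4) → rotate → (-4.99970,-0.05499) → ×s → (-6.29962,-0.06928) → (-6.30,-0.07)
v3: (4,5) → rotate → (6.40181,-0.12961) → ×s → (8.06628,-0.16330) → (8.07,-0.16)
v4: (-4,1) → rotate → (-1.64169,3.78217) → ×s → (-2.06853,4.76554) → (-2.07,4.77)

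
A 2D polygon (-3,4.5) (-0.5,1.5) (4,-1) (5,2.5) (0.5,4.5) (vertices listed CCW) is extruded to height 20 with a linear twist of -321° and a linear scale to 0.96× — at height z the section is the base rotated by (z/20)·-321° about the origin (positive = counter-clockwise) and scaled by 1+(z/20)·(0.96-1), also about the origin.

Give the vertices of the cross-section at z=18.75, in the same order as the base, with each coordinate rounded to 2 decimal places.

t = z/height = 18.75/20 = 0.9375
s = 1 + (scale-1)·z/height = 1 + (0.96-1)·18.75/20 = 0.962500
θ = twist·z/height = -321°·18.75/20 = -300.9375° = -5.252350 rad
cos θ = 0.514103, sin θ = 0.857729 (intermediates below are computed at full precision and shown rounded to 5 d.p.)
v1: (-3,4.5) → rotate → (-5.40209,-0.25972) → ×s → (-5.19951,-0.24998) → (-5.20,-0.25)
v2: (-0.5,1.5) → rotate → (-1.54364,0.34229) → ×s → (-1.48576,0.32945) → (-1.49,0.33)
v3: (4,-1) → rotate → (2.91414,2.91681) → ×s → (2.80486,2.80743) → (2.80,2.81)
v4: (5,2.5) → rotate → (0.42619,5.57390) → ×s → (0.41021,5.36488) → (0.41,5.36)
v5: (0.5,4.5) → rotate → (-3.60273,2.74233) → ×s → (-3.46763,2.63949) → (-3.47,2.64)

Cross-section at z=18.75: (-5.20,-0.25) (-1.49,0.33) (2.80,2.81) (0.41,5.36) (-3.47,2.64)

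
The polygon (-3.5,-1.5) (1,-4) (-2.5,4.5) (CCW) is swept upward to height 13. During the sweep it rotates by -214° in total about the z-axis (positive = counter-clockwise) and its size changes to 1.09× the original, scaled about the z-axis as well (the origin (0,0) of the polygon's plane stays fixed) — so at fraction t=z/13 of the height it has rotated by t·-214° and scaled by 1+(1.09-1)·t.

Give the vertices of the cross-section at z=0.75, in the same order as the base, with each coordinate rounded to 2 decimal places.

t = z/height = 0.75/13 = 0.0576923
s = 1 + (scale-1)·z/height = 1 + (1.09-1)·0.75/13 = 1.005192
θ = twist·z/height = -214°·0.75/13 = -12.3462° = -0.215481 rad
cos θ = 0.976874, sin θ = -0.213817 (intermediates below are computed at full precision and shown rounded to 5 d.p.)
v1: (-3.5,-1.5) → rotate → (-3.73978,-0.71695) → ×s → (-3.75920,-0.72067) → (-3.76,-0.72)
v2: (1,-4) → rotate → (0.12160,-4.12131) → ×s → (0.12224,-4.14271) → (0.12,-4.14)
v3: (-2.5,4.5) → rotate → (-1.48001,4.93047) → ×s → (-1.48769,4.95608) → (-1.49,4.96)

Cross-section at z=0.75: (-3.76,-0.72) (0.12,-4.14) (-1.49,4.96)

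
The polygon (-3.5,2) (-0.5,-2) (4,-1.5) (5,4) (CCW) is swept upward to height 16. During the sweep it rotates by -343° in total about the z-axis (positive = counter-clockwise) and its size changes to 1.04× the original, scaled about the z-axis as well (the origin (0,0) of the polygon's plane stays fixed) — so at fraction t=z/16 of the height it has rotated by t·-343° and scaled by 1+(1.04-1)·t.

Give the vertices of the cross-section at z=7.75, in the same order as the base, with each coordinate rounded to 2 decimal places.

t = z/height = 7.75/16 = 0.484375
s = 1 + (scale-1)·z/height = 1 + (1.04-1)·7.75/16 = 1.019375
θ = twist·z/height = -343°·7.75/16 = -166.1406° = -2.899701 rad
cos θ = -0.970887, sin θ = -0.239540 (intermediates below are computed at full precision and shown rounded to 5 d.p.)
v1: (-3.5,2) → rotate → (3.87718,-1.10338) → ×s → (3.95230,-1.12476) → (3.95,-1.12)
v2: (-0.5,-2) → rotate → (0.00636,2.06154) → ×s → (0.00649,2.10149) → (0.01,2.10)
v3: (4,-1.5) → rotate → (-4.24286,0.49817) → ×s → (-4.32506,0.50782) → (-4.33,0.51)
v4: (5,4) → rotate → (-3.89627,-5.08124) → ×s → (-3.97176,-5.17969) → (-3.97,-5.18)

Cross-section at z=7.75: (3.95,-1.12) (0.01,2.10) (-4.33,0.51) (-3.97,-5.18)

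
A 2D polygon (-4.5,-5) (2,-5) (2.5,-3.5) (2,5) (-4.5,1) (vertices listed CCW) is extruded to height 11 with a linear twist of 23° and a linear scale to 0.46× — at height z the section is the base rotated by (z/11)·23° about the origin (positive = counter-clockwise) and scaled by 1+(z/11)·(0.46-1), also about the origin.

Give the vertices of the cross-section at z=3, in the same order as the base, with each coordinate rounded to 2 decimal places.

Cross-section at z=3: (-3.35,-4.66) (2.16,-4.05) (2.45,-2.73) (1.23,4.42) (-3.91,0.43)

t = z/height = 3/11 = 0.272727
s = 1 + (scale-1)·z/height = 1 + (0.46-1)·3/11 = 0.852727
θ = twist·z/height = 23°·3/11 = 6.2727° = 0.109480 rad
cos θ = 0.994013, sin θ = 0.109261 (intermediates below are computed at full precision and shown rounded to 5 d.p.)
v1: (-4.5,-5) → rotate → (-3.92675,-5.46174) → ×s → (-3.34845,-4.65738) → (-3.35,-4.66)
v2: (2,-5) → rotate → (2.53433,-4.75154) → ×s → (2.16109,-4.05177) → (2.16,-4.05)
v3: (2.5,-3.5) → rotate → (2.86745,-3.20589) → ×s → (2.44515,-2.73375) → (2.45,-2.73)
v4: (2,5) → rotate → (1.44172,5.18859) → ×s → (1.22939,4.42445) → (1.23,4.42)
v5: (-4.5,1) → rotate → (-4.58232,0.50234) → ×s → (-3.90747,0.42836) → (-3.91,0.43)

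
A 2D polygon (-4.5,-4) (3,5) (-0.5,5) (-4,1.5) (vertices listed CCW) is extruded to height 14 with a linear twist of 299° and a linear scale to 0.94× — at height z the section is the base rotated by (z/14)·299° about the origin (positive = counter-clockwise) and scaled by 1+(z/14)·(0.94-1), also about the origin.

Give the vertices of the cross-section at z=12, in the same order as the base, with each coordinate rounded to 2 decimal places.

Cross-section at z=12: (-2.67,5.05) (3.93,-3.89) (4.72,-0.66) (2.28,3.35)

t = z/height = 12/14 = 0.857143
s = 1 + (scale-1)·z/height = 1 + (0.94-1)·12/14 = 0.948571
θ = twist·z/height = 299°·12/14 = 256.2857° = 4.473030 rad
cos θ = -0.237080, sin θ = -0.971490 (intermediates below are computed at full precision and shown rounded to 5 d.p.)
v1: (-4.5,-4) → rotate → (-2.81910,5.32003) → ×s → (-2.67412,5.04643) → (-2.67,5.05)
v2: (3,5) → rotate → (4.14621,-4.09987) → ×s → (3.93298,-3.88902) → (3.93,-3.89)
v3: (-0.5,5) → rotate → (4.97599,-0.69966) → ×s → (4.72008,-0.66367) → (4.72,-0.66)
v4: (-4,1.5) → rotate → (2.40556,3.53034) → ×s → (2.28184,3.34878) → (2.28,3.35)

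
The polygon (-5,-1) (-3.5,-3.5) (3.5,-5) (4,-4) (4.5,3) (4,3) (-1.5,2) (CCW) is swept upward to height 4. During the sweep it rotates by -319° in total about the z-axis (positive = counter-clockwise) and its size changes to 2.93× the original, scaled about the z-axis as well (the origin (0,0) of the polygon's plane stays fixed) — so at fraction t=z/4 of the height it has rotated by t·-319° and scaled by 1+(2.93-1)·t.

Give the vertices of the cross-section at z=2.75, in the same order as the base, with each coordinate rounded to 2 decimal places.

t = z/height = 2.75/4 = 0.6875
s = 1 + (scale-1)·z/height = 1 + (2.93-1)·2.75/4 = 2.326875
θ = twist·z/height = -319°·2.75/4 = -219.3125° = -3.827725 rad
cos θ = -0.773702, sin θ = 0.633550 (intermediates below are computed at full precision and shown rounded to 5 d.p.)
v1: (-5,-1) → rotate → (4.50206,-2.39405) → ×s → (10.47573,-5.57065) → (10.48,-5.57)
v2: (-3.5,-3.5) → rotate → (4.92538,0.49053) → ×s → (11.46075,1.14141) → (11.46,1.14)
v3: (3.5,-5) → rotate → (0.45979,6.08593) → ×s → (1.06988,14.16121) → (1.07,14.16)
v4: (4,-4) → rotate → (-0.56061,5.62901) → ×s → (-1.30447,13.09800) → (-1.30,13.10)
v5: (4.5,3) → rotate → (-5.38231,0.52987) → ×s → (-12.52396,1.23294) → (-12.52,1.23)
v6: (4,3) → rotate → (-4.99546,0.21309) → ×s → (-11.62380,0.49584) → (-11.62,0.50)
v7: (-1.5,2) → rotate → (-0.10655,-2.49773) → ×s → (-0.24792,-5.81190) → (-0.25,-5.81)

Cross-section at z=2.75: (10.48,-5.57) (11.46,1.14) (1.07,14.16) (-1.30,13.10) (-12.52,1.23) (-11.62,0.50) (-0.25,-5.81)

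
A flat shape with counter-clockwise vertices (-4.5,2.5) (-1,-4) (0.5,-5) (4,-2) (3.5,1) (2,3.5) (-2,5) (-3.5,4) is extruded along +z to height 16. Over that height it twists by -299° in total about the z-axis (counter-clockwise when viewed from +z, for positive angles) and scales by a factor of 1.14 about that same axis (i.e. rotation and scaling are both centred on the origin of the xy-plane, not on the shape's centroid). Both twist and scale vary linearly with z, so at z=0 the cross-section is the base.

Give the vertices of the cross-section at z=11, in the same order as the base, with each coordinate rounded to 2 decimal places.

t = z/height = 11/16 = 0.6875
s = 1 + (scale-1)·z/height = 1 + (1.14-1)·11/16 = 1.096250
θ = twist·z/height = -299°·11/16 = -205.5625° = -3.587742 rad
cos θ = -0.902115, sin θ = 0.431495 (intermediates below are computed at full precision and shown rounded to 5 d.p.)
v1: (-4.5,2.5) → rotate → (2.98078,-4.19702) → ×s → (3.26768,-4.60098) → (3.27,-4.60)
v2: (-1,-4) → rotate → (2.62810,3.17697) → ×s → (2.88105,3.48275) → (2.88,3.48)
v3: (0.5,-5) → rotate → (1.70642,4.72632) → ×s → (1.87066,5.18123) → (1.87,5.18)
v4: (4,-2) → rotate → (-2.74547,3.53021) → ×s → (-3.00972,3.86999) → (-3.01,3.87)
v5: (3.5,1) → rotate → (-3.58890,0.60812) → ×s → (-3.93433,0.66665) → (-3.93,0.67)
v6: (2,3.5) → rotate → (-3.31446,-2.29441) → ×s → (-3.63348,-2.51525) → (-3.63,-2.52)
v7: (-2,5) → rotate → (-0.35325,-5.37357) → ×s → (-0.38725,-5.89077) → (-0.39,-5.89)
v8: (-3.5,4) → rotate → (1.43142,-5.11869) → ×s → (1.56920,-5.61137) → (1.57,-5.61)

Cross-section at z=11: (3.27,-4.60) (2.88,3.48) (1.87,5.18) (-3.01,3.87) (-3.93,0.67) (-3.63,-2.52) (-0.39,-5.89) (1.57,-5.61)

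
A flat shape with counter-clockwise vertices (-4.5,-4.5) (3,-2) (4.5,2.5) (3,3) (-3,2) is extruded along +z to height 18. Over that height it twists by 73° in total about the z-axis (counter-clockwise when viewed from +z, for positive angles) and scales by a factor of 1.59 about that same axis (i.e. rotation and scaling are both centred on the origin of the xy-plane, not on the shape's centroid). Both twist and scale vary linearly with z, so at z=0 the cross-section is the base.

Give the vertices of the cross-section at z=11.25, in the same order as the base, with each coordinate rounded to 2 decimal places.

Cross-section at z=11.25: (0.10,-8.71) (4.83,1.02) (1.86,6.80) (-0.06,5.81) (-4.83,-1.02)

t = z/height = 11.25/18 = 0.625
s = 1 + (scale-1)·z/height = 1 + (1.59-1)·11.25/18 = 1.368750
θ = twist·z/height = 73°·11.25/18 = 45.6250° = 0.796306 rad
cos θ = 0.699352, sin θ = 0.714778 (intermediates below are computed at full precision and shown rounded to 5 d.p.)
v1: (-4.5,-4.5) → rotate → (0.06942,-6.36358) → ×s → (0.09502,-8.71015) → (0.10,-8.71)
v2: (3,-2) → rotate → (3.52761,0.74563) → ×s → (4.82842,1.02058) → (4.83,1.02)
v3: (4.5,2.5) → rotate → (1.36014,4.96488) → ×s → (1.86169,6.79568) → (1.86,6.80)
v4: (3,3) → rotate → (-0.04628,4.24239) → ×s → (-0.06334,5.80677) → (-0.06,5.81)
v5: (-3,2) → rotate → (-3.52761,-0.74563) → ×s → (-4.82842,-1.02058) → (-4.83,-1.02)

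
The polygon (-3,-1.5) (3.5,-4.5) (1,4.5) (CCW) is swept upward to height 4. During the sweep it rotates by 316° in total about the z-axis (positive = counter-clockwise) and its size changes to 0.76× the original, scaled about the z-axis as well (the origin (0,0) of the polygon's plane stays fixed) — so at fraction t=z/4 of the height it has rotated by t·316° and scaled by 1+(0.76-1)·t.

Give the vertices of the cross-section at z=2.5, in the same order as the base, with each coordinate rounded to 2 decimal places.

t = z/height = 2.5/4 = 0.625
s = 1 + (scale-1)·z/height = 1 + (0.76-1)·2.5/4 = 0.850000
θ = twist·z/height = 316°·2.5/4 = 197.5000° = 3.447025 rad
cos θ = -0.953717, sin θ = -0.300706 (intermediates below are computed at full precision and shown rounded to 5 d.p.)
v1: (-3,-1.5) → rotate → (2.41009,2.33269) → ×s → (2.04858,1.98279) → (2.05,1.98)
v2: (3.5,-4.5) → rotate → (-4.69119,3.23926) → ×s → (-3.98751,2.75337) → (-3.99,2.75)
v3: (1,4.5) → rotate → (0.39946,-4.59243) → ×s → (0.33954,-3.90357) → (0.34,-3.90)

Cross-section at z=2.5: (2.05,1.98) (-3.99,2.75) (0.34,-3.90)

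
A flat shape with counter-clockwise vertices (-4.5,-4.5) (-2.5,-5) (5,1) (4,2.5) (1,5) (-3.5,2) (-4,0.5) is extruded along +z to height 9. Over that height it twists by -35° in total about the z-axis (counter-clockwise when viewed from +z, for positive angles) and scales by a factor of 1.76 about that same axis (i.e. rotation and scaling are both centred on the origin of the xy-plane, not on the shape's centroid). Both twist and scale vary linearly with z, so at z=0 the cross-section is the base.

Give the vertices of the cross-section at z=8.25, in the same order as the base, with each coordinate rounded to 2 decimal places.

t = z/height = 8.25/9 = 0.916667
s = 1 + (scale-1)·z/height = 1 + (1.76-1)·8.25/9 = 1.696667
θ = twist·z/height = -35°·8.25/9 = -32.0833° = -0.559960 rad
cos θ = 0.847276, sin θ = -0.531152 (intermediates below are computed at full precision and shown rounded to 5 d.p.)
v1: (-4.5,-4.5) → rotate → (-6.20293,-1.42256) → ×s → (-10.52430,-2.41361) → (-10.52,-2.41)
v2: (-2.5,-5) → rotate → (-4.77395,-2.90850) → ×s → (-8.09980,-4.93476) → (-8.10,-4.93)
v3: (5,1) → rotate → (4.76753,-1.80848) → ×s → (8.08892,-3.06839) → (8.09,-3.07)
v4: (4,2.5) → rotate → (4.71699,-0.00642) → ×s → (8.00315,-0.01089) → (8.00,-0.01)
v5: (1,5) → rotate → (3.50304,3.70523) → ×s → (5.94349,6.28654) → (5.94,6.29)
v6: (-3.5,2) → rotate → (-1.90316,3.55359) → ×s → (-3.22903,6.02925) → (-3.23,6.03)
v7: (-4,0.5) → rotate → (-3.12353,2.54825) → ×s → (-5.29959,4.32353) → (-5.30,4.32)

Cross-section at z=8.25: (-10.52,-2.41) (-8.10,-4.93) (8.09,-3.07) (8.00,-0.01) (5.94,6.29) (-3.23,6.03) (-5.30,4.32)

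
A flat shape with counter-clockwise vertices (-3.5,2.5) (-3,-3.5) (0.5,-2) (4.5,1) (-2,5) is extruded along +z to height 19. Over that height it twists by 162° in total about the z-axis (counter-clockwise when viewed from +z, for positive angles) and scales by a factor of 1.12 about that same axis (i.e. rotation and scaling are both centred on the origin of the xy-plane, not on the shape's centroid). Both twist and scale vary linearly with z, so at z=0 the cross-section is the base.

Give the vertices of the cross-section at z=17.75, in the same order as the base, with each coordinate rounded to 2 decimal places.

Cross-section at z=17.75: (2.08,-4.31) (4.79,1.82) (0.58,2.22) (-4.92,1.42) (-0.71,-5.95)

t = z/height = 17.75/19 = 0.934211
s = 1 + (scale-1)·z/height = 1 + (1.12-1)·17.75/19 = 1.112105
θ = twist·z/height = 162°·17.75/19 = 151.3421° = 2.641418 rad
cos θ = -0.877499, sin θ = 0.479579 (intermediates below are computed at full precision and shown rounded to 5 d.p.)
v1: (-3.5,2.5) → rotate → (1.87230,-3.87227) → ×s → (2.08219,-4.30637) → (2.08,-4.31)
v2: (-3,-3.5) → rotate → (4.31102,1.63251) → ×s → (4.79431,1.81552) → (4.79,1.82)
v3: (0.5,-2) → rotate → (0.52041,1.99479) → ×s → (0.57875,2.21841) → (0.58,2.22)
v4: (4.5,1) → rotate → (-4.42832,1.28061) → ×s → (-4.92476,1.42417) → (-4.92,1.42)
v5: (-2,5) → rotate → (-0.64290,-5.34665) → ×s → (-0.71497,-5.94604) → (-0.71,-5.95)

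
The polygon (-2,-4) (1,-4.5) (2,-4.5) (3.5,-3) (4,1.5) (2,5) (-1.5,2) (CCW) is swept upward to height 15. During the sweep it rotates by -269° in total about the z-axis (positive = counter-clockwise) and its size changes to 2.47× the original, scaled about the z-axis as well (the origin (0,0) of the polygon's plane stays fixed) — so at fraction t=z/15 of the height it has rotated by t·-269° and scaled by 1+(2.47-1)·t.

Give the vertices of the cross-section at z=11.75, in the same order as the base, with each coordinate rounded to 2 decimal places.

Cross-section at z=11.75: (8.10,5.20) (3.10,9.42) (1.25,10.52) (-3.18,9.40) (-9.05,1.62) (-9.19,-7.05) (0.58,-5.35)

t = z/height = 11.75/15 = 0.783333
s = 1 + (scale-1)·z/height = 1 + (2.47-1)·11.75/15 = 2.151500
θ = twist·z/height = -269°·11.75/15 = -210.7167° = -3.677700 rad
cos θ = -0.859704, sin θ = 0.510793 (intermediates below are computed at full precision and shown rounded to 5 d.p.)
v1: (-2,-4) → rotate → (3.76258,2.41723) → ×s → (8.09519,5.20067) → (8.10,5.20)
v2: (1,-4.5) → rotate → (1.43886,4.37946) → ×s → (3.09572,9.42241) → (3.10,9.42)
v3: (2,-4.5) → rotate → (0.57916,4.89025) → ×s → (1.24607,10.52138) → (1.25,10.52)
v4: (3.5,-3) → rotate → (-1.47658,4.36689) → ×s → (-3.17687,9.39536) → (-3.18,9.40)
v5: (4,1.5) → rotate → (-4.20500,0.75362) → ×s → (-9.04707,1.62141) → (-9.05,1.62)
v6: (2,5) → rotate → (-4.27337,-3.27693) → ×s → (-9.19416,-7.05032) → (-9.19,-7.05)
v7: (-1.5,2) → rotate → (0.26797,-2.48560) → ×s → (0.57654,-5.34776) → (0.58,-5.35)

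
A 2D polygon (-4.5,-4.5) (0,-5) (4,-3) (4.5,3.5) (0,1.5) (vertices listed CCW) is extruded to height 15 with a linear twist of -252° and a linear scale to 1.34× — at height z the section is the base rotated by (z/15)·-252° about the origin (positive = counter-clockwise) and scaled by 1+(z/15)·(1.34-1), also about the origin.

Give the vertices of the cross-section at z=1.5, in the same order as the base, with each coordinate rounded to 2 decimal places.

t = z/height = 1.5/15 = 0.1
s = 1 + (scale-1)·z/height = 1 + (1.34-1)·1.5/15 = 1.034000
θ = twist·z/height = -252°·1.5/15 = -25.2000° = -0.439823 rad
cos θ = 0.904827, sin θ = -0.425779 (intermediates below are computed at full precision and shown rounded to 5 d.p.)
v1: (-4.5,-4.5) → rotate → (-5.98773,-2.15571) → ×s → (-6.19131,-2.22901) → (-6.19,-2.23)
v2: (0,-5) → rotate → (-2.12890,-4.52414) → ×s → (-2.20128,-4.67796) → (-2.20,-4.68)
v3: (4,-3) → rotate → (2.34197,-4.41760) → ×s → (2.42160,-4.56780) → (2.42,-4.57)
v4: (4.5,3.5) → rotate → (5.56195,1.25089) → ×s → (5.75106,1.29342) → (5.75,1.29)
v5: (0,1.5) → rotate → (0.63867,1.35724) → ×s → (0.66038,1.40339) → (0.66,1.40)

Cross-section at z=1.5: (-6.19,-2.23) (-2.20,-4.68) (2.42,-4.57) (5.75,1.29) (0.66,1.40)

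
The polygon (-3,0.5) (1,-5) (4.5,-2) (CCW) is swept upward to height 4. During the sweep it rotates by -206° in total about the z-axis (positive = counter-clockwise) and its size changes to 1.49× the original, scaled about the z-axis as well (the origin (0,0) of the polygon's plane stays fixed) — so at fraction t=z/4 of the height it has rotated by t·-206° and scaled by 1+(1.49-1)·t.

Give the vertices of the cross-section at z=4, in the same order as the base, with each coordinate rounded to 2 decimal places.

Cross-section at z=4: (3.69,-2.63) (1.93,7.35) (-4.72,5.62)

t = z/height = 4/4 = 1
s = 1 + (scale-1)·z/height = 1 + (1.49-1)·4/4 = 1.490000
θ = twist·z/height = -206°·4/4 = -206.0000° = -3.595378 rad
cos θ = -0.898794, sin θ = 0.438371 (intermediates below are computed at full precision and shown rounded to 5 d.p.)
v1: (-3,0.5) → rotate → (2.47720,-1.76451) → ×s → (3.69102,-2.62912) → (3.69,-2.63)
v2: (1,-5) → rotate → (1.29306,4.93234) → ×s → (1.92666,7.34919) → (1.93,7.35)
v3: (4.5,-2) → rotate → (-3.16783,3.77026) → ×s → (-4.72007,5.61768) → (-4.72,5.62)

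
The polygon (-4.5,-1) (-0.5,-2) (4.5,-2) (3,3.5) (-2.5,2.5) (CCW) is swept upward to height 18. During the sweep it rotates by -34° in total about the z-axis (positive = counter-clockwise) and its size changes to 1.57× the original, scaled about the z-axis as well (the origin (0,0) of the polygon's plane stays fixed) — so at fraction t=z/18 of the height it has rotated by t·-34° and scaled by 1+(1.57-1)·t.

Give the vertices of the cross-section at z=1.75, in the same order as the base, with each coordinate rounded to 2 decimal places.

t = z/height = 1.75/18 = 0.0972222
s = 1 + (scale-1)·z/height = 1 + (1.57-1)·1.75/18 = 1.055417
θ = twist·z/height = -34°·1.75/18 = -3.3056° = -0.057693 rad
cos θ = 0.998336, sin θ = -0.057661 (intermediates below are computed at full precision and shown rounded to 5 d.p.)
v1: (-4.5,-1) → rotate → (-4.55017,-0.73886) → ×s → (-4.80233,-0.77981) → (-4.80,-0.78)
v2: (-0.5,-2) → rotate → (-0.61449,-1.96784) → ×s → (-0.64854,-2.07689) → (-0.65,-2.08)
v3: (4.5,-2) → rotate → (4.37719,-2.25615) → ×s → (4.61976,-2.38117) → (4.62,-2.38)
v4: (3,3.5) → rotate → (3.19682,3.32119) → ×s → (3.37398,3.50524) → (3.37,3.51)
v5: (-2.5,2.5) → rotate → (-2.35169,2.63999) → ×s → (-2.48201,2.78629) → (-2.48,2.79)

Cross-section at z=1.75: (-4.80,-0.78) (-0.65,-2.08) (4.62,-2.38) (3.37,3.51) (-2.48,2.79)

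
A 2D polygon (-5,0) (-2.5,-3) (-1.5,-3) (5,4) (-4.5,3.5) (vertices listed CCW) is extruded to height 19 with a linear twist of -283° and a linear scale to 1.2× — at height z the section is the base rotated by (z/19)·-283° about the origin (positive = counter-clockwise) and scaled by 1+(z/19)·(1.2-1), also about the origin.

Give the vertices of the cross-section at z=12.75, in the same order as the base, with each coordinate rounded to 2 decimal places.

t = z/height = 12.75/19 = 0.671053
s = 1 + (scale-1)·z/height = 1 + (1.2-1)·12.75/19 = 1.134211
θ = twist·z/height = -283°·12.75/19 = -189.9079° = -3.314518 rad
cos θ = -0.985086, sin θ = 0.172065 (intermediates below are computed at full precision and shown rounded to 5 d.p.)
v1: (-5,0) → rotate → (4.92543,-0.86032) → ×s → (5.58647,-0.97579) → (5.59,-0.98)
v2: (-2.5,-3) → rotate → (2.97891,2.52509) → ×s → (3.37871,2.86399) → (3.38,2.86)
v3: (-1.5,-3) → rotate → (1.99382,2.69716) → ×s → (2.26141,3.05915) → (2.26,3.06)
v4: (5,4) → rotate → (-5.61369,-3.08002) → ×s → (-6.36710,-3.49339) → (-6.37,-3.49)
v5: (-4.5,3.5) → rotate → (3.83066,-4.22209) → ×s → (4.34477,-4.78874) → (4.34,-4.79)

Cross-section at z=12.75: (5.59,-0.98) (3.38,2.86) (2.26,3.06) (-6.37,-3.49) (4.34,-4.79)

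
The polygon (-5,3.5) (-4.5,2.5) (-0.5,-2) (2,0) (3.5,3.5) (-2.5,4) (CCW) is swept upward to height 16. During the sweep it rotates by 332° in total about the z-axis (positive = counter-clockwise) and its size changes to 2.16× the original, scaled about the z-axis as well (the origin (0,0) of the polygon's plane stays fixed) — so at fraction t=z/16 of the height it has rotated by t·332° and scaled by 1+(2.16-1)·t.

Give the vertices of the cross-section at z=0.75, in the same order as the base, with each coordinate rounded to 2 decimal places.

Cross-section at z=0.75: (-6.07,2.14) (-5.28,1.27) (0.06,-2.17) (2.03,0.57) (2.56,4.55) (-3.67,3.36)

t = z/height = 0.75/16 = 0.046875
s = 1 + (scale-1)·z/height = 1 + (2.16-1)·0.75/16 = 1.054375
θ = twist·z/height = 332°·0.75/16 = 15.5625° = 0.271617 rad
cos θ = 0.963338, sin θ = 0.268289 (intermediates below are computed at full precision and shown rounded to 5 d.p.)
v1: (-5,3.5) → rotate → (-5.75570,2.03024) → ×s → (-6.06867,2.14063) → (-6.07,2.14)
v2: (-4.5,2.5) → rotate → (-5.00575,1.20104) → ×s → (-5.27793,1.26635) → (-5.28,1.27)
v3: (-0.5,-2) → rotate → (0.05491,-2.06082) → ×s → (0.05790,-2.17288) → (0.06,-2.17)
v4: (2,0) → rotate → (1.92668,0.53658) → ×s → (2.03144,0.56576) → (2.03,0.57)
v5: (3.5,3.5) → rotate → (2.43267,4.31070) → ×s → (2.56495,4.54509) → (2.56,4.55)
v6: (-2.5,4) → rotate → (-3.48150,3.18263) → ×s → (-3.67081,3.35569) → (-3.67,3.36)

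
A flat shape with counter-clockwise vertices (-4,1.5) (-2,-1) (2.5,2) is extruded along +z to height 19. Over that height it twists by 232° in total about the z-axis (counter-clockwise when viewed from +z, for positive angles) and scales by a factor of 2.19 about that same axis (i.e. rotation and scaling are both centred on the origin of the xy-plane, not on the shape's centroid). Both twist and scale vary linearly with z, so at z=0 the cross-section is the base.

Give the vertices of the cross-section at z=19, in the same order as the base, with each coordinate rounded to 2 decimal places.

t = z/height = 19/19 = 1
s = 1 + (scale-1)·z/height = 1 + (2.19-1)·19/19 = 2.190000
θ = twist·z/height = 232°·19/19 = 232.0000° = 4.049164 rad
cos θ = -0.615661, sin θ = -0.788011 (intermediates below are computed at full precision and shown rounded to 5 d.p.)
v1: (-4,1.5) → rotate → (3.64466,2.22855) → ×s → (7.98181,4.88053) → (7.98,4.88)
v2: (-2,-1) → rotate → (0.44331,2.19168) → ×s → (0.97085,4.79979) → (0.97,4.80)
v3: (2.5,2) → rotate → (0.03687,-3.20135) → ×s → (0.08074,-7.01096) → (0.08,-7.01)

Cross-section at z=19: (7.98,4.88) (0.97,4.80) (0.08,-7.01)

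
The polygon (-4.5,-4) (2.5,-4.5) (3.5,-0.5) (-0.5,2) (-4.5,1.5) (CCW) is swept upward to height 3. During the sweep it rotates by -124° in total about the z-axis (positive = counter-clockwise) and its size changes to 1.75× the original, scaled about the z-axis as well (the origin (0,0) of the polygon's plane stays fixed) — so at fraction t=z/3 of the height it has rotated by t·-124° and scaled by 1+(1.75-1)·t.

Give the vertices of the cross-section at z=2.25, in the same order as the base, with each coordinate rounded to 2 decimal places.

Cross-section at z=2.25: (-5.87,7.35) (-7.23,-3.53) (-1.07,-5.42) (3.16,0.62) (2.71,6.90)

t = z/height = 2.25/3 = 0.75
s = 1 + (scale-1)·z/height = 1 + (1.75-1)·2.25/3 = 1.562500
θ = twist·z/height = -124°·2.25/3 = -93.0000° = -1.623156 rad
cos θ = -0.052336, sin θ = -0.998630 (intermediates below are computed at full precision and shown rounded to 5 d.p.)
v1: (-4.5,-4) → rotate → (-3.75901,4.70318) → ×s → (-5.87345,7.34871) → (-5.87,7.35)
v2: (2.5,-4.5) → rotate → (-4.62467,-2.26106) → ×s → (-7.22605,-3.53291) → (-7.23,-3.53)
v3: (3.5,-0.5) → rotate → (-0.68249,-3.46904) → ×s → (-1.06639,-5.42037) → (-1.07,-5.42)
v4: (-0.5,2) → rotate → (2.02343,0.39464) → ×s → (3.16160,0.61663) → (3.16,0.62)
v5: (-4.5,1.5) → rotate → (1.73346,4.41533) → ×s → (2.70853,6.89895) → (2.71,6.90)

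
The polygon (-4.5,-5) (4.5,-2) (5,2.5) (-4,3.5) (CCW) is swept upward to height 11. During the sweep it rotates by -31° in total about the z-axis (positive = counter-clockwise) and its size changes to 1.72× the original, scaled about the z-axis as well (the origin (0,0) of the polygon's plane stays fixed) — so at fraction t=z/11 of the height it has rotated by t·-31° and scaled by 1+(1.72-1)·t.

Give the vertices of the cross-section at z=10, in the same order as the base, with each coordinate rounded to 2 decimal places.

t = z/height = 10/11 = 0.909091
s = 1 + (scale-1)·z/height = 1 + (1.72-1)·10/11 = 1.654545
θ = twist·z/height = -31°·10/11 = -28.1818° = -0.491866 rad
cos θ = 0.881453, sin θ = -0.472271 (intermediates below are computed at full precision and shown rounded to 5 d.p.)
v1: (-4.5,-5) → rotate → (-6.32790,-2.28205) → ×s → (-10.46979,-3.77575) → (-10.47,-3.78)
v2: (4.5,-2) → rotate → (3.02200,-3.88813) → ×s → (5.00003,-6.43308) → (5.00,-6.43)
v3: (5,2.5) → rotate → (5.58794,-0.15772) → ×s → (9.24551,-0.26096) → (9.25,-0.26)
v4: (-4,3.5) → rotate → (-1.87286,4.97417) → ×s → (-3.09874,8.22999) → (-3.10,8.23)

Cross-section at z=10: (-10.47,-3.78) (5.00,-6.43) (9.25,-0.26) (-3.10,8.23)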